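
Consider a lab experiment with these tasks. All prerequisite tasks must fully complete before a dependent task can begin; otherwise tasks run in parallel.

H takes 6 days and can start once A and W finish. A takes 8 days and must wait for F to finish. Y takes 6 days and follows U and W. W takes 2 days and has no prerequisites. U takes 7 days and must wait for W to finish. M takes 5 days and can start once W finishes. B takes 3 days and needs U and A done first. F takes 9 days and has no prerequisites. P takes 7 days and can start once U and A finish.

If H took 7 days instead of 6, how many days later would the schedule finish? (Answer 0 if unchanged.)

Actual critical path: F→A→P = 9+8+7 = 24 ⇒ 24 days.
H has 1 day of float (longest path through it is 23).
New critical path: F→A→H = 9+8+7 = 24 ⇒ 24 days.
Change in finish: 24 − 24 = +0 days.

0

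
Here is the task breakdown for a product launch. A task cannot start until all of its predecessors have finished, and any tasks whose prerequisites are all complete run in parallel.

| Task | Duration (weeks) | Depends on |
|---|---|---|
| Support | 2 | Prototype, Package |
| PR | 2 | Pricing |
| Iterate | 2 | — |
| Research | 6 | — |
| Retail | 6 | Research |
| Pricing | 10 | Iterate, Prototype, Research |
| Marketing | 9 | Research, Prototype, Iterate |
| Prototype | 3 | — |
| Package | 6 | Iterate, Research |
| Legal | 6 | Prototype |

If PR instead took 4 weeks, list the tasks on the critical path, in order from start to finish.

Baseline: Research→Pricing→PR = 6+10+2 = 18 → 18 weeks.
Since PR is critical, the +2 change carries straight to that chain (now 20 weeks).
The critical path is still Research→Pricing→PR; finish is now 20 weeks.

Research, Pricing, PR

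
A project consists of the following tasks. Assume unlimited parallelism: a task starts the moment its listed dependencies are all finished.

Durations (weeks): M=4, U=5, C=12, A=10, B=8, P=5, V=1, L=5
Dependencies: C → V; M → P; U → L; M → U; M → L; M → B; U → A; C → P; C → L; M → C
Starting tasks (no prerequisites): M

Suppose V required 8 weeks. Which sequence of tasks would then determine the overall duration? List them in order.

M, C, V

Actual critical path: M→C→P = 4+12+5 = 21 ⇒ 21 weeks.
V is off the critical path — its longest chain is 17 weeks, giving 4 of slack.
Now M→C→V = 4+12+8 = 24 is longest, so the finish becomes 24 weeks.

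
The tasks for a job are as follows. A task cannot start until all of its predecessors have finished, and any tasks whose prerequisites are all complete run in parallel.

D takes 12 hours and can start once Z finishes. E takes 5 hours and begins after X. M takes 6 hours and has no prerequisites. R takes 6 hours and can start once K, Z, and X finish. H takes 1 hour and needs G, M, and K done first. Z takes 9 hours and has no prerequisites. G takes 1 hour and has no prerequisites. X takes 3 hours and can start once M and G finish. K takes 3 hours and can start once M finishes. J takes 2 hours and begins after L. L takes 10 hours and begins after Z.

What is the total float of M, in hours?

6

Z→L→J = 9+10+2 = 21 sets the makespan at 21 hours.
Longest path through M: 15 hours (earliest finish 6, latest finish 12).
So M can slip 12 − 6 = 6 hours.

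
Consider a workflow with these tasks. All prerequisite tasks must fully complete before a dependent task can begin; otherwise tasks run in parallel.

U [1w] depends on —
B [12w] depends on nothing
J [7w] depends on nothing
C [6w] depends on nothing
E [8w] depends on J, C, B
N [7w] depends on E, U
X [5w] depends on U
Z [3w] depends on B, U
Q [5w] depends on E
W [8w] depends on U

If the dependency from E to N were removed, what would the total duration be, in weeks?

25

With the dependency in place, B→E→N = 12+8+7 = 27 sets the finish at 27 weeks.
Without E→N, N's earliest start moves from 20 to 1.
After: B→E→Q = 12+8+5 = 25 → 25 weeks.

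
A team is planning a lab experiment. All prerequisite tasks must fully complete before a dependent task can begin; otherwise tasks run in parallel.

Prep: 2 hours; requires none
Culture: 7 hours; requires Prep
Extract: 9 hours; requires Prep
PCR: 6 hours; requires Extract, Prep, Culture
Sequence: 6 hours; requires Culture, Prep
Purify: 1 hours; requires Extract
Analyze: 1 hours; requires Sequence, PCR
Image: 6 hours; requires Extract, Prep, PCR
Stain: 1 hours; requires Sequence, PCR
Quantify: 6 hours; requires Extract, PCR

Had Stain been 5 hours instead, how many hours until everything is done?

23

Baseline: Prep→Extract→PCR→Image = 2+9+6+6 = 23 → 23 hours.
Stain is off the critical path — its longest chain is 18 hours, giving 5 of slack.
That remains the longest chain; total 23 hours.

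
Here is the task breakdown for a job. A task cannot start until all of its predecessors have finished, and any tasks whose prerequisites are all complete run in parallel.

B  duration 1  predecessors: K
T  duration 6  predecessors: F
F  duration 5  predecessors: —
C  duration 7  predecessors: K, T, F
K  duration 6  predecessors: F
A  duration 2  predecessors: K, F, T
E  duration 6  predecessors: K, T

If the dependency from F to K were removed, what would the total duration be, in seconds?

18

Before: longest chain F→K→C = 5+6+7 = 18, finish 18.
Without F→K, K's earliest start moves from 5 to 0.
After: F→T→C = 5+6+7 = 18 → 18 seconds.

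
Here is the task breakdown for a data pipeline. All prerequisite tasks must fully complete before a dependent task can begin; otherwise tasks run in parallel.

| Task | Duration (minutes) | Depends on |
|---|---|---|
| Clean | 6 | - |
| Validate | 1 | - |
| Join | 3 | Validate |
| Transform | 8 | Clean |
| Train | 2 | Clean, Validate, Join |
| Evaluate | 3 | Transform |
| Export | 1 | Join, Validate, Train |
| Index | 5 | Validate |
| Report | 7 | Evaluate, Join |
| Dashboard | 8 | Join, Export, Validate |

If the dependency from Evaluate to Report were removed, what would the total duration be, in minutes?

Original critical path: Clean→Transform→Evaluate→Report = 6+8+3+7 = 24 ⇒ 24 minutes.
Without Evaluate→Report, Report's earliest start moves from 17 to 4.
New critical path: Clean→Transform→Evaluate = 6+8+3 = 17 ⇒ 17 minutes.

17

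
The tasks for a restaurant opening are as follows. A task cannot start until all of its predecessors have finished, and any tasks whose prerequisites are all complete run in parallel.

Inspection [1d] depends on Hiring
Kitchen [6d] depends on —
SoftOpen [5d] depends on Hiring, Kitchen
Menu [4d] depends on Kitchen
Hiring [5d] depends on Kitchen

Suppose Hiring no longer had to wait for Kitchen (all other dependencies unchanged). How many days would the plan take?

11

Before: longest chain Kitchen→Hiring→SoftOpen = 6+5+5 = 16, finish 16.
Without Kitchen→Hiring, Hiring's earliest start moves from 6 to 0.
New critical path: Kitchen→SoftOpen = 6+5 = 11 ⇒ 11 days.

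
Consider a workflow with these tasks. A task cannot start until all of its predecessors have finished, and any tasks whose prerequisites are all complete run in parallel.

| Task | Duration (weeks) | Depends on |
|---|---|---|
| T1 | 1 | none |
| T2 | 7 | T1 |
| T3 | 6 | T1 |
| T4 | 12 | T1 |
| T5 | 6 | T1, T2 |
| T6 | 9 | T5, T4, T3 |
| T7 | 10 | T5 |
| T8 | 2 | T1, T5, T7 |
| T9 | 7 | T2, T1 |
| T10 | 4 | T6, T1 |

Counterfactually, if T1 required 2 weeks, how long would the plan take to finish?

Critical path before the change: T1→T2→T5→T6→T10 = 1+7+6+9+4 = 27 giving 27 weeks.
T1 lies on that path, so at 2 weeks the path becomes 28 weeks.
No other chain overtakes it, so the finish is 28 weeks.

28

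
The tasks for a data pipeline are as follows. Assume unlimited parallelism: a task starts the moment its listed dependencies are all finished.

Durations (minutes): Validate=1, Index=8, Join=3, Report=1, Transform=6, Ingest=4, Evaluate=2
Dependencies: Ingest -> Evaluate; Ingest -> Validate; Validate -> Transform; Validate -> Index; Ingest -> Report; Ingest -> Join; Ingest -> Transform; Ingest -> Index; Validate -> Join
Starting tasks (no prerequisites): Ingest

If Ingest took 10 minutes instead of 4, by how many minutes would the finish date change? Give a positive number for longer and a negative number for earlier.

Baseline: Ingest→Validate→Index = 4+1+8 = 13 → 13 minutes.
Since Ingest is critical, the +6 change carries straight to that chain (now 19 minutes).
The critical path is still Ingest→Validate→Index; finish is now 19 minutes.
Change in finish: 19 − 13 = +6 minutes.

6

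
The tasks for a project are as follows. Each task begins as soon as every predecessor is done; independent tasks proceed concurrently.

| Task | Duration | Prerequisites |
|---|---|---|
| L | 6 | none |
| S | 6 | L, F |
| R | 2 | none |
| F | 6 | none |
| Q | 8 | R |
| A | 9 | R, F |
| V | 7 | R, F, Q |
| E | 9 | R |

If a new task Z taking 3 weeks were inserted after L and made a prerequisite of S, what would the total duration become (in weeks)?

17

Originally the plan takes 17 weeks.
With Z inserted, S now waits for max(L, F, Z).
New critical path: R→Q→V = 2+8+7 = 17 ⇒ 17 weeks.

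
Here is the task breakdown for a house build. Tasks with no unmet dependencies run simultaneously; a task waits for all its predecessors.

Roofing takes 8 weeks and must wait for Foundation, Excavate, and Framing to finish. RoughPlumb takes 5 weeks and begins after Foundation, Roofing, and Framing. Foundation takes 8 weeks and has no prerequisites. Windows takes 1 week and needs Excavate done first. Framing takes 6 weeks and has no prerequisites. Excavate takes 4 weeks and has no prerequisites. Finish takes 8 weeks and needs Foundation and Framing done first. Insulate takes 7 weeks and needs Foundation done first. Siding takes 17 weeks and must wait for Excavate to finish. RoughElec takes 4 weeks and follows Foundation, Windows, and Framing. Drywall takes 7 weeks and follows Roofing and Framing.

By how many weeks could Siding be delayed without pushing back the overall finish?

2

Foundation→Roofing→Drywall = 8+8+7 = 23 sets the makespan at 23 weeks.
Longest path through Siding: 21 weeks (earliest finish 21, latest finish 23).
Float = 23 − 21 = 2.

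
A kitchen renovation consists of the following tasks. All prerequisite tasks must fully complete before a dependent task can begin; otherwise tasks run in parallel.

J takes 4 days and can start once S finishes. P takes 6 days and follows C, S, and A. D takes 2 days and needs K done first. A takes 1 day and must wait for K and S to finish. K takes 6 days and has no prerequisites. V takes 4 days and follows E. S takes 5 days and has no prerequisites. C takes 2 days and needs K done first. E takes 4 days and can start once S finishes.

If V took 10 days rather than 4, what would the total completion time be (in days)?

The binding path is K→C→P = 6+2+6 = 14; finish at 14 days.
The longest path through V is only 13 days, so V has float 1.
Now S→E→V = 5+4+10 = 19 is longest, so the finish becomes 19 days.

19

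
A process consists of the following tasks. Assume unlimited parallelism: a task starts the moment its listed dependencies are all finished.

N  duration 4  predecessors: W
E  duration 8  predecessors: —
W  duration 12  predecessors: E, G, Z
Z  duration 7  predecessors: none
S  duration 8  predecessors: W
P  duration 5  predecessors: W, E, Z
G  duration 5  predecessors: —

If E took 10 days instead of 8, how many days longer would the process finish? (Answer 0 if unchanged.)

The binding path is E→W→S = 8+12+8 = 28; finish at 28 days.
Since E is critical, the +2 change carries straight to that chain (now 30 days).
That remains the longest chain; total 30 days.
Change in finish: 30 − 28 = +2 days.

2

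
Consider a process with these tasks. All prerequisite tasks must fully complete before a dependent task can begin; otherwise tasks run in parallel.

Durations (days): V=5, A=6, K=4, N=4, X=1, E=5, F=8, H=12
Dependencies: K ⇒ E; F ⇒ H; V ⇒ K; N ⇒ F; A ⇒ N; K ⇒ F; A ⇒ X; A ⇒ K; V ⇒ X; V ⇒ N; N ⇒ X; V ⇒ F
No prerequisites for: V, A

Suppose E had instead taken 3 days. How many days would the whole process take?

Actual critical path: A→K→F→H = 6+4+8+12 = 30 ⇒ 30 days.
E is off the critical path — its longest chain is 15 days, giving 15 of slack.
That remains the longest chain; total 30 days.

30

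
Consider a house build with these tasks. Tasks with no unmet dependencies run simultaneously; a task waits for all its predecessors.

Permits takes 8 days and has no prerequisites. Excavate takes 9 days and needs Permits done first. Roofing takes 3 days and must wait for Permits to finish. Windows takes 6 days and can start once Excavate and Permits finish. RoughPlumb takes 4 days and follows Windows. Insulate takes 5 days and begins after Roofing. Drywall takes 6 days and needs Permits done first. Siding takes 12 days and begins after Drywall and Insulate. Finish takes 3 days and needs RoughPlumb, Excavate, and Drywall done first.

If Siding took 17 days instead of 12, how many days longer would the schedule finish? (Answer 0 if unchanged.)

3

Critical path before the change: Permits→Excavate→Windows→RoughPlumb→Finish = 8+9+6+4+3 = 30 giving 30 days.
The longest path through Siding is only 28 days, so Siding has float 2.
Now Permits→Roofing→Insulate→Siding = 8+3+5+17 = 33 is longest, so the finish becomes 33 days.
Change in finish: 33 − 30 = +3 days.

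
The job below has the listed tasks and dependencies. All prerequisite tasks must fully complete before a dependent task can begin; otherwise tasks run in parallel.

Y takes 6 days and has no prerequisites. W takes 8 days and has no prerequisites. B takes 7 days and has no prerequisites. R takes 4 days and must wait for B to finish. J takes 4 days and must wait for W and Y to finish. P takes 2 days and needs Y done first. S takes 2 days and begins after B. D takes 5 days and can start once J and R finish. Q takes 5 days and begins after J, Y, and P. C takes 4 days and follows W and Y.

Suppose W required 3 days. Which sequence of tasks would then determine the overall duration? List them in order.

The binding path is W→J→D = 8+4+5 = 17; finish at 17 days.
Since W is critical, the -5 change carries straight to that chain (now 12 days).
New critical path: B→R→D = 7+4+5 = 16 ⇒ 16 days.

B, R, D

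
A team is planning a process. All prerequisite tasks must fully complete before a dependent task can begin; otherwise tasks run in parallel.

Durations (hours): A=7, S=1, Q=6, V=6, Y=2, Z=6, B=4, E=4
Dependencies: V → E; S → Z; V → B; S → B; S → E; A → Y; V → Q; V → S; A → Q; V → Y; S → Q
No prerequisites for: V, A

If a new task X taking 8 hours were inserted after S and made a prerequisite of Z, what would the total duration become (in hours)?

21

Originally the plan takes 13 hours.
With X inserted, Z now waits for max(S, X).
New critical path: V→S→X→Z = 6+1+8+6 = 21 ⇒ 21 hours.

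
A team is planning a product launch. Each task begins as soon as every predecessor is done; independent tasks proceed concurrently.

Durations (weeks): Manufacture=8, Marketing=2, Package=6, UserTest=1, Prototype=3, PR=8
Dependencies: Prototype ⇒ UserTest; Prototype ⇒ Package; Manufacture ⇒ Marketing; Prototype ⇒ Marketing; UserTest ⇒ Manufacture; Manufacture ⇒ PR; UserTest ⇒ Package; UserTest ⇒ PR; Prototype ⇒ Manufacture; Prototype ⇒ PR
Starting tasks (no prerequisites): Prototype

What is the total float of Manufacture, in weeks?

0

Critical path: Prototype→UserTest→Manufacture→PR = 3+1+8+8 = 20, so the finish is 20 weeks.
Manufacture finishes as early as 12 and must finish by 12.
Slack of Manufacture = 4 − 4 = 0 weeks.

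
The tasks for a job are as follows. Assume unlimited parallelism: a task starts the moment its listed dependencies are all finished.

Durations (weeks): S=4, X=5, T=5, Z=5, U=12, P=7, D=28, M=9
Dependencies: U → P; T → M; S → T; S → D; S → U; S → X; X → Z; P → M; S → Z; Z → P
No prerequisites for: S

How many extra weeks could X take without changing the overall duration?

2

S→U→P→M = 4+12+7+9 = 32 sets the makespan at 32 weeks.
The longest chain containing X totals 30 weeks.
Float = 32 − 30 = 2.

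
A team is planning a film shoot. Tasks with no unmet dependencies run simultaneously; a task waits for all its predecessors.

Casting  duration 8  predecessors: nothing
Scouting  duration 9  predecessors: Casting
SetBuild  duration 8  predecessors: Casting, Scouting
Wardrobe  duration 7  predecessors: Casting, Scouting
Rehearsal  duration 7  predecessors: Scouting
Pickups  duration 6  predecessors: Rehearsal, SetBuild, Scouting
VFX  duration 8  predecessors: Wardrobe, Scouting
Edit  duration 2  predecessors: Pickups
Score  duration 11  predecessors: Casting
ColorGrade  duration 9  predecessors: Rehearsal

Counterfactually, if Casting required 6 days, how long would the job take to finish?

As given, the longest chain is Casting→Scouting→SetBuild→Pickups→Edit = 8+9+8+6+2 = 33, so the finish is 33 days.
Casting is on the critical path; changing it to 6 makes that path 31 days.
That remains the longest chain; total 31 days.

31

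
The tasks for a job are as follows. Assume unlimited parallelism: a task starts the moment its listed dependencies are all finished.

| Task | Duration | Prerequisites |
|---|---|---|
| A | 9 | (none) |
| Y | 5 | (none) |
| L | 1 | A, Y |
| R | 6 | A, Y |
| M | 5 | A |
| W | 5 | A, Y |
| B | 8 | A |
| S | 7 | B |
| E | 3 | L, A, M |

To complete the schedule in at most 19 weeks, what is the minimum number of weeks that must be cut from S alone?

5

Current finish: 24 weeks; target: 19.
S is on every critical path, so each week cut from S cuts the finish by one (this holds down to a finish of 18).
Need 24 − 19 = 5 weeks off S → S becomes 2 weeks, finish becomes 19.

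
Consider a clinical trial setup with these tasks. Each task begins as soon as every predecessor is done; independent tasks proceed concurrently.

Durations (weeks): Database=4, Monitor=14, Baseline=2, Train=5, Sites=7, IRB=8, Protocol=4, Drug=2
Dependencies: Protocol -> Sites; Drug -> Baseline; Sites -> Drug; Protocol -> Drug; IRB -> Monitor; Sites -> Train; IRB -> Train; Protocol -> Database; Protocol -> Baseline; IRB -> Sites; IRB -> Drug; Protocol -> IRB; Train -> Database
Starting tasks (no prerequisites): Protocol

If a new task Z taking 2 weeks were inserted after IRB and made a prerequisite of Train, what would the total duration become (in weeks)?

28

Originally the project takes 28 weeks.
With Z inserted, Train now waits for max(IRB, Sites, Z).
New critical path: Protocol→IRB→Sites→Train→Database = 4+8+7+5+4 = 28 ⇒ 28 weeks.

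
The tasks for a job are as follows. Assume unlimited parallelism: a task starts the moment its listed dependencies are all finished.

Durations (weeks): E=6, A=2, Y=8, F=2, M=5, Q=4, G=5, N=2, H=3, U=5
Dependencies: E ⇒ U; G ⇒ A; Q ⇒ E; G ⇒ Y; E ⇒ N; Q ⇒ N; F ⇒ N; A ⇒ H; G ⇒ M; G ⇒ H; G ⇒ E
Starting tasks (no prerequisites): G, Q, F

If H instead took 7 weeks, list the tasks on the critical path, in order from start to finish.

G, E, U

As given, the longest chain is G→E→U = 5+6+5 = 16, so the finish is 16 weeks.
H has 6 weeks of float (longest path through it is 10).
No other chain overtakes it, so the finish is 16 weeks.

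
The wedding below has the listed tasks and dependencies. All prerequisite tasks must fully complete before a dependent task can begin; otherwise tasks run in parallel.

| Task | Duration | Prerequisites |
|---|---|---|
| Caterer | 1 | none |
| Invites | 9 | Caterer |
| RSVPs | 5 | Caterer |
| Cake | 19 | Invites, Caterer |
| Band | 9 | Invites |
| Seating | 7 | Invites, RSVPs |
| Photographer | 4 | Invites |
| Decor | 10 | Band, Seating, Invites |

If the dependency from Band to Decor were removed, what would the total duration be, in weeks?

With the dependency in place, Caterer→Invites→Cake = 1+9+19 = 29 sets the finish at 29 weeks.
Without Band→Decor, Decor's earliest start moves from 19 to 17.
New critical path: Caterer→Invites→Cake = 1+9+19 = 29 ⇒ 29 weeks.

29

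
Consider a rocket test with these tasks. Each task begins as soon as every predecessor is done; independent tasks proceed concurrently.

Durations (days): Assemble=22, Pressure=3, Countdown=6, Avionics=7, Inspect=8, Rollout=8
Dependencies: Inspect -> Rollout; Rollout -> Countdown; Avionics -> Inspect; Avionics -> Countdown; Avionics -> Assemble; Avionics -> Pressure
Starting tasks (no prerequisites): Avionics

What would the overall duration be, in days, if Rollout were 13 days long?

Actual critical path: Avionics→Inspect→Rollout→Countdown = 7+8+8+6 = 29 ⇒ 29 days.
Rollout lies on that path, so at 13 days the path becomes 34 days.
That remains the longest chain; total 34 days.

34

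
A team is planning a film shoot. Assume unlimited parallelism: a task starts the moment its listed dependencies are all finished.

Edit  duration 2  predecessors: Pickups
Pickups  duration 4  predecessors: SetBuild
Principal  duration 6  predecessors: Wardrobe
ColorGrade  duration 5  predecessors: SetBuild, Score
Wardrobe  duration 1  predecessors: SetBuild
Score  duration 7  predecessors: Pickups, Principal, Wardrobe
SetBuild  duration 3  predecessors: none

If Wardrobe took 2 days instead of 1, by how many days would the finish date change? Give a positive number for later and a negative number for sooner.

1

As given, the longest chain is SetBuild→Wardrobe→Principal→Score→ColorGrade = 3+1+6+7+5 = 22, so the finish is 22 days.
Since Wardrobe is critical, the +1 change carries straight to that chain (now 23 days).
No other chain overtakes it, so the finish is 23 days.
Change in finish: 23 − 22 = +1 days.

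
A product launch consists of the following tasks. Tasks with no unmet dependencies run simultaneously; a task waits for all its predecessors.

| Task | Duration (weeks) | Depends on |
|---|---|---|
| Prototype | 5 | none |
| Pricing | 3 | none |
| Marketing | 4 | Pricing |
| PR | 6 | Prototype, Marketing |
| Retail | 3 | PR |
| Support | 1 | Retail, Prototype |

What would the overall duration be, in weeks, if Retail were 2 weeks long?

16

The binding path is Pricing→Marketing→PR→Retail→Support = 3+4+6+3+1 = 17; finish at 17 weeks.
Since Retail is critical, the -1 change carries straight to that chain (now 16 weeks).
No other chain overtakes it, so the finish is 16 weeks.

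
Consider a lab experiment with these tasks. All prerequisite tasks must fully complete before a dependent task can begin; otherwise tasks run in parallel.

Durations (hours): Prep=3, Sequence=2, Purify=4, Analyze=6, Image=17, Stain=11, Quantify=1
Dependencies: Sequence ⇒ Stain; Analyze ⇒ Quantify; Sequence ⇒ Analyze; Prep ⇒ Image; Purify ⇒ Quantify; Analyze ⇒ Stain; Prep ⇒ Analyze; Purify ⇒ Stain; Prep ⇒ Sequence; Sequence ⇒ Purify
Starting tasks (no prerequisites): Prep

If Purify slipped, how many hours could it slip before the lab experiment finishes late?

Critical path: Prep→Sequence→Analyze→Stain = 3+2+6+11 = 22, so the finish is 22 hours.
Purify finishes as early as 9 and must finish by 11.
Slack of Purify = 7 − 5 = 2 hours.

2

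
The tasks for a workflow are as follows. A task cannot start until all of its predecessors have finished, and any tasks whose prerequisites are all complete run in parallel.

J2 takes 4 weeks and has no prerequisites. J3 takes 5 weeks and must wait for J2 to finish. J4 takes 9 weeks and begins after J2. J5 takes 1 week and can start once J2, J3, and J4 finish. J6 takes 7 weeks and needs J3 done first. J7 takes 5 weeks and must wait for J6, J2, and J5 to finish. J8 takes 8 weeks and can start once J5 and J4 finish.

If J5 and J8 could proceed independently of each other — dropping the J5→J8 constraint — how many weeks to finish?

21

Before: longest chain J2→J4→J5→J8 = 4+9+1+8 = 22, finish 22.
Without J5→J8, J8's earliest start moves from 14 to 13.
New critical path: J2→J3→J6→J7 = 4+5+7+5 = 21 ⇒ 21 weeks.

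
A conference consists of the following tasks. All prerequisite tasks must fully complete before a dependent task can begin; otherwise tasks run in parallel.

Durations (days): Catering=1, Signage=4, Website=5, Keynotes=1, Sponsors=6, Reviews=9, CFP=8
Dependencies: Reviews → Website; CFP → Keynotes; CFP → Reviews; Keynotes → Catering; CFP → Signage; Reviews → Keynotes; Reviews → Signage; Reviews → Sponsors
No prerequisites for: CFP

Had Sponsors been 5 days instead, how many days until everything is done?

The binding path is CFP→Reviews→Sponsors = 8+9+6 = 23; finish at 23 days.
Sponsors is on the critical path; changing it to 5 makes that path 22 days.
That remains the longest chain; total 22 days.

22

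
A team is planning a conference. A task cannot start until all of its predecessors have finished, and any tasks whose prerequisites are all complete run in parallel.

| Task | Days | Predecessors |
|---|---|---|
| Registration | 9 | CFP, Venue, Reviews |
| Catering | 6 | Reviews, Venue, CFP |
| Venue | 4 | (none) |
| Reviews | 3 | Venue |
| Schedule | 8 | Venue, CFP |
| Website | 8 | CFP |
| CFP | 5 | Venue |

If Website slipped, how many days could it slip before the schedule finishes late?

1

Venue→CFP→Registration = 4+5+9 = 18 sets the makespan at 18 days.
Longest path through Website: 17 days (earliest finish 17, latest finish 18).
Float = 18 − 17 = 1.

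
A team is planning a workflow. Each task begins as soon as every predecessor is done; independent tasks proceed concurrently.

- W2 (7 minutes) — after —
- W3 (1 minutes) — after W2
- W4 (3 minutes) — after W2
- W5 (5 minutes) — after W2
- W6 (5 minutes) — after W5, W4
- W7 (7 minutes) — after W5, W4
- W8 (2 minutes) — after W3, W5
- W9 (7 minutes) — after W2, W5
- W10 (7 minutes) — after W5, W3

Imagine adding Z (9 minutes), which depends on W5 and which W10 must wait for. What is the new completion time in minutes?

Originally the project takes 19 minutes.
With Z inserted, W10 now waits for max(W5, W3, Z).
New critical path: W2→W5→Z→W10 = 7+5+9+7 = 28 ⇒ 28 minutes.

28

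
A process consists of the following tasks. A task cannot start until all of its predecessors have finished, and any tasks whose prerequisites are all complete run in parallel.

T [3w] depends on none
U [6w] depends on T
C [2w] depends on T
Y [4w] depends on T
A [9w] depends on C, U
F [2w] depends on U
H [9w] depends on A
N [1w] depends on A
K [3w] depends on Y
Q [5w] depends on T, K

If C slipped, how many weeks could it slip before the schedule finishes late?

4

Critical path: T→U→A→H = 3+6+9+9 = 27, so the finish is 27 weeks.
The longest chain containing C totals 23 weeks.
So C can slip 9 − 5 = 4 weeks.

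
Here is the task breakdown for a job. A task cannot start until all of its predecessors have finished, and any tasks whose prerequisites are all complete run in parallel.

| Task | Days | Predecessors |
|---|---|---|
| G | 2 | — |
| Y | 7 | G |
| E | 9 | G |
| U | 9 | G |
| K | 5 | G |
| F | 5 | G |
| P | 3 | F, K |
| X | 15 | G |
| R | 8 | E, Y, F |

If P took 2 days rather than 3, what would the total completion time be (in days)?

19

As given, the longest chain is G→E→R = 2+9+8 = 19, so the finish is 19 days.
P is off the critical path — its longest chain is 10 days, giving 9 of slack.
That remains the longest chain; total 19 days.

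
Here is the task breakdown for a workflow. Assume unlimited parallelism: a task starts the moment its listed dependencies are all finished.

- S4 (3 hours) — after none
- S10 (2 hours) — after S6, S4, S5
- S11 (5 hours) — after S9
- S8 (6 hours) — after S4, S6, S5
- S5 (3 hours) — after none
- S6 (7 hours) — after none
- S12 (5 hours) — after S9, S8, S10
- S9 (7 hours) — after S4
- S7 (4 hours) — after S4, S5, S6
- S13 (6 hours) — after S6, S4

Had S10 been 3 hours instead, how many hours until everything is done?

Actual critical path: S6→S8→S12 = 7+6+5 = 18 ⇒ 18 hours.
S10 is off the critical path — its longest chain is 14 hours, giving 4 of slack.
That remains the longest chain; total 18 hours.

18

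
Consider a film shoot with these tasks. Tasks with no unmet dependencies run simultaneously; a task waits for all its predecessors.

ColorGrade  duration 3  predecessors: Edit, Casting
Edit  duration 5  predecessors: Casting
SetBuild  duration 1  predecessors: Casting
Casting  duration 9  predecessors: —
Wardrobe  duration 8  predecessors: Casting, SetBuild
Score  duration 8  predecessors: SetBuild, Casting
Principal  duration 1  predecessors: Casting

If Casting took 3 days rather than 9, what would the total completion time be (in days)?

As given, the longest chain is Casting→SetBuild→Wardrobe = 9+1+8 = 18, so the finish is 18 days.
Since Casting is critical, the -6 change carries straight to that chain (now 12 days).
The critical path is still Casting→SetBuild→Wardrobe; finish is now 12 days.

12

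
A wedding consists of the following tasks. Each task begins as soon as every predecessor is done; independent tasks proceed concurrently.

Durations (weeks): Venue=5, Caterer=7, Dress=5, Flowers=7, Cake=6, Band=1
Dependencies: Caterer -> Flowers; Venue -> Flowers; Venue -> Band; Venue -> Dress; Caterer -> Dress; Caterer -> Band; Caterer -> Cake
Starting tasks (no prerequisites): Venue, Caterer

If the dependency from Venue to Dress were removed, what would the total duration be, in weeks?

14

Original critical path: Caterer→Flowers = 7+7 = 14 ⇒ 14 weeks.
Dropping Venue→Dress doesn't change Dress's earliest start (7); another predecessor still binds.
The longest chain is now Caterer→Flowers = 7+7 = 14, so the schedule takes 14 weeks.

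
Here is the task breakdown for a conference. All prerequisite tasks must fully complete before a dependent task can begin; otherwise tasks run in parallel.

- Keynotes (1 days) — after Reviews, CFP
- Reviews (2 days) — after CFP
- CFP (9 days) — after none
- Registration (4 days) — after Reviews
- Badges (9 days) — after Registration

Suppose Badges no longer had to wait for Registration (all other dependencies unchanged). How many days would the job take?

15

Original critical path: CFP→Reviews→Registration→Badges = 9+2+4+9 = 24 ⇒ 24 days.
Without Registration→Badges, Badges's earliest start moves from 15 to 0.
New critical path: CFP→Reviews→Registration = 9+2+4 = 15 ⇒ 15 days.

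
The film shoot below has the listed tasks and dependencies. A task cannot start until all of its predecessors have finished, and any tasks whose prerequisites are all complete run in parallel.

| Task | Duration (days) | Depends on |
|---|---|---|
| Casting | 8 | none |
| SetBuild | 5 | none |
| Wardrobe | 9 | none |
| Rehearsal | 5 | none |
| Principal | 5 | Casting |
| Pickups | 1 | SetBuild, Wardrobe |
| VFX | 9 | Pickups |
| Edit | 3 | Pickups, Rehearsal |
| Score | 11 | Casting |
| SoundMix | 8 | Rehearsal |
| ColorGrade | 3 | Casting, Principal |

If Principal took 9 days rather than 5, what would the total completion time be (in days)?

20

As given, the longest chain is Casting→Score = 8+11 = 19, so the finish is 19 days.
The longest path through Principal is only 16 days, so Principal has float 3.
The binding chain switches to Casting→Principal→ColorGrade = 8+9+3 = 20; finish 20 days.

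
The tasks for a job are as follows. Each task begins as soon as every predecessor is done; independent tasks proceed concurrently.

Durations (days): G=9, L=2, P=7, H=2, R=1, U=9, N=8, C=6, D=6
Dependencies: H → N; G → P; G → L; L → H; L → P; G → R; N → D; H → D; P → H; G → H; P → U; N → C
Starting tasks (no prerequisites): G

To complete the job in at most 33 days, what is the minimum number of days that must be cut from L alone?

1

Current finish: 34 days; target: 33.
L is on every critical path, so each day cut from L cuts the finish by one (this holds down to a finish of 33).
Need 34 − 33 = 1 day off L → L becomes 1 day, finish becomes 33.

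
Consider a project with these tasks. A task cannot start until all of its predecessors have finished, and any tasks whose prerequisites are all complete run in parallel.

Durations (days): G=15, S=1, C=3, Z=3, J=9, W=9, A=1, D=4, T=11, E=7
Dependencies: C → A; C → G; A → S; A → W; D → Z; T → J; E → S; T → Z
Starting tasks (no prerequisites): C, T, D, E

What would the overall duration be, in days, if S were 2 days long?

Critical path before the change: T→J = 11+9 = 20 giving 20 days.
S is off the critical path — its longest chain is 8 days, giving 12 of slack.
No other chain overtakes it, so the finish is 20 days.

20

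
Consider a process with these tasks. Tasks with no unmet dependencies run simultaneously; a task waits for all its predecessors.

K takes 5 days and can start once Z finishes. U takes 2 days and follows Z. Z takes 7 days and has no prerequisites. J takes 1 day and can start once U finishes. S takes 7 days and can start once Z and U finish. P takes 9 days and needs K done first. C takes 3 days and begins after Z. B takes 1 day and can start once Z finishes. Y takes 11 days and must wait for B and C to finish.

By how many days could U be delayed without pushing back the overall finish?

5

The longest chain is Z→K→P = 7+5+9 = 21; overall finish 21 days.
U finishes as early as 9 and must finish by 14.
Float = 21 − 16 = 5.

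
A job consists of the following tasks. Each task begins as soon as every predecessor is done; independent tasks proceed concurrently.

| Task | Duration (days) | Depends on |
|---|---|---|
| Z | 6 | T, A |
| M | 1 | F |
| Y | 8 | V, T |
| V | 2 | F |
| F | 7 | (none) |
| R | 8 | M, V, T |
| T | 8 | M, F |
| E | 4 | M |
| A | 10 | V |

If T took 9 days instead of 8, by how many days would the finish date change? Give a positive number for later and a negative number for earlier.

0

The binding path is F→V→A→Z = 7+2+10+6 = 25; finish at 25 days.
T has 1 day of float (longest path through it is 24).
The binding chain switches to F→M→T→R = 7+1+9+8 = 25; finish 25 days.
Change in finish: 25 − 25 = +0 days.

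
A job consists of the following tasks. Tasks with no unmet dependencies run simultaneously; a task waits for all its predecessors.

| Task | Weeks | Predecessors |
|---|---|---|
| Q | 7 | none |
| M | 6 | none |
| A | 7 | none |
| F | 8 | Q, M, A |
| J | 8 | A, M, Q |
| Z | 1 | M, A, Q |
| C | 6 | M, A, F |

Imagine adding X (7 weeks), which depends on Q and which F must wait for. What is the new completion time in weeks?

28

Originally the schedule takes 21 weeks.
With X inserted, F now waits for max(Q, M, A, X).
New critical path: Q→X→F→C = 7+7+8+6 = 28 ⇒ 28 weeks.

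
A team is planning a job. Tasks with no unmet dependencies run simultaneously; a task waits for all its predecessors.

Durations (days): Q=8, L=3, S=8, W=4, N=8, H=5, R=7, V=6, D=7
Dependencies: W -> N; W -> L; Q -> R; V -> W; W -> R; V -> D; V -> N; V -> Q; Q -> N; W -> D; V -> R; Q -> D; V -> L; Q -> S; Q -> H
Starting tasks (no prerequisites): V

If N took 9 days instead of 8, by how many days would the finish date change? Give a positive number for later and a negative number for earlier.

As given, the longest chain is V→Q→N = 6+8+8 = 22, so the finish is 22 days.
N is on the critical path; changing it to 9 makes that path 23 days.
No other chain overtakes it, so the finish is 23 days.
Change in finish: 23 − 22 = +1 days.

1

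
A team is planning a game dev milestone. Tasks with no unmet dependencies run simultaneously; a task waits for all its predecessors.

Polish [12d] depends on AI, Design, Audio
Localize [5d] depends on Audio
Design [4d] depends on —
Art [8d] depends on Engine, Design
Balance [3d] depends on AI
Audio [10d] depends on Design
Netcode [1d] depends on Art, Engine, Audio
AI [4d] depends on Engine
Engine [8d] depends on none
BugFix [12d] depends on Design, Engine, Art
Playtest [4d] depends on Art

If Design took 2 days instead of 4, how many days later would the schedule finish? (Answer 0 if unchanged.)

0

The binding path is Engine→Art→BugFix = 8+8+12 = 28; finish at 28 days.
The longest path through Design is only 26 days, so Design has float 2.
No other chain overtakes it, so the finish is 28 days.
Change in finish: 28 − 28 = +0 days.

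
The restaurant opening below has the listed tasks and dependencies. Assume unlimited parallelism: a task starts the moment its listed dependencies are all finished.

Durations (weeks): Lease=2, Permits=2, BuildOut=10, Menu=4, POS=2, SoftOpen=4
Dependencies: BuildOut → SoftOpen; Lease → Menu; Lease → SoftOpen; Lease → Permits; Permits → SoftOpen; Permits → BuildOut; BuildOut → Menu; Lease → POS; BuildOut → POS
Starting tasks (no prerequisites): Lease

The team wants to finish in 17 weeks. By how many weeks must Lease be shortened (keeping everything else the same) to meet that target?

Current finish: 18 weeks; target: 17.
Lease is on every critical path, so each week cut from Lease cuts the finish by one (this holds down to a finish of 17).
Need 18 − 17 = 1 week off Lease → Lease becomes 1 week, finish becomes 17.

1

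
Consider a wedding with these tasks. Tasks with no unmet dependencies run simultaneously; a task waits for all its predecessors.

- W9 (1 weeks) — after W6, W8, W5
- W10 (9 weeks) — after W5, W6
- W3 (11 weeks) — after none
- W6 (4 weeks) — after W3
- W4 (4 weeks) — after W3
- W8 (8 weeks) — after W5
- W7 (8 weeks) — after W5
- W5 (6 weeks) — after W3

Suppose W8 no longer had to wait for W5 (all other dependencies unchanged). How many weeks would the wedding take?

26

Before: longest chain W3→W5→W8→W9 = 11+6+8+1 = 26, finish 26.
Without W5→W8, W8's earliest start moves from 17 to 0.
The longest chain is now W3→W5→W10 = 11+6+9 = 26, so the wedding takes 26 weeks.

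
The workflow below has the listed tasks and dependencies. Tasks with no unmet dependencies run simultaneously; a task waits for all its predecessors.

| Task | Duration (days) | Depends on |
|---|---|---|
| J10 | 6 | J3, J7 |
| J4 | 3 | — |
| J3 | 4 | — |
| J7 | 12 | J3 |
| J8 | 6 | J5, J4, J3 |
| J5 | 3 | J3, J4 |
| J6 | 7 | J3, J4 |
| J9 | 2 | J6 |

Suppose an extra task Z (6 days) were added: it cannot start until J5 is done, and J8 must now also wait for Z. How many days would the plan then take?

22

Originally the plan takes 22 days.
With Z inserted, J8 now waits for max(J5, J4, J3, Z).
New critical path: J3→J7→J10 = 4+12+6 = 22 ⇒ 22 days.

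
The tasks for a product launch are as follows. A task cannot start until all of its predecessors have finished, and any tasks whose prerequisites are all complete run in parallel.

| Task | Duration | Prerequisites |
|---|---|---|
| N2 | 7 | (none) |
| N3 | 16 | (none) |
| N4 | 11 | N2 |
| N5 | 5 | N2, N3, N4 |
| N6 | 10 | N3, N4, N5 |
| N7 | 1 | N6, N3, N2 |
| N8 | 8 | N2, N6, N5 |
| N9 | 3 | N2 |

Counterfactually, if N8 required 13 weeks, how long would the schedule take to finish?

46

Critical path before the change: N2→N4→N5→N6→N8 = 7+11+5+10+8 = 41 giving 41 weeks.
N8 is on the critical path; changing it to 13 makes that path 46 weeks.
The critical path is still N2→N4→N5→N6→N8; finish is now 46 weeks.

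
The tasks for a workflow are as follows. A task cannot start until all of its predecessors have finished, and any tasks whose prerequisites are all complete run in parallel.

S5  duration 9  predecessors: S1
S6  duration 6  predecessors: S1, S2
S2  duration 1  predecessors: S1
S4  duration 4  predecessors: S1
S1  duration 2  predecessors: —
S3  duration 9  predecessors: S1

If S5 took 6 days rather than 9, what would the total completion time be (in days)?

Actual critical path: S1→S5 = 2+9 = 11 ⇒ 11 days.
Since S5 is critical, the -3 change carries straight to that chain (now 8 days).
The binding chain switches to S1→S3 = 2+9 = 11; finish 11 days.

11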